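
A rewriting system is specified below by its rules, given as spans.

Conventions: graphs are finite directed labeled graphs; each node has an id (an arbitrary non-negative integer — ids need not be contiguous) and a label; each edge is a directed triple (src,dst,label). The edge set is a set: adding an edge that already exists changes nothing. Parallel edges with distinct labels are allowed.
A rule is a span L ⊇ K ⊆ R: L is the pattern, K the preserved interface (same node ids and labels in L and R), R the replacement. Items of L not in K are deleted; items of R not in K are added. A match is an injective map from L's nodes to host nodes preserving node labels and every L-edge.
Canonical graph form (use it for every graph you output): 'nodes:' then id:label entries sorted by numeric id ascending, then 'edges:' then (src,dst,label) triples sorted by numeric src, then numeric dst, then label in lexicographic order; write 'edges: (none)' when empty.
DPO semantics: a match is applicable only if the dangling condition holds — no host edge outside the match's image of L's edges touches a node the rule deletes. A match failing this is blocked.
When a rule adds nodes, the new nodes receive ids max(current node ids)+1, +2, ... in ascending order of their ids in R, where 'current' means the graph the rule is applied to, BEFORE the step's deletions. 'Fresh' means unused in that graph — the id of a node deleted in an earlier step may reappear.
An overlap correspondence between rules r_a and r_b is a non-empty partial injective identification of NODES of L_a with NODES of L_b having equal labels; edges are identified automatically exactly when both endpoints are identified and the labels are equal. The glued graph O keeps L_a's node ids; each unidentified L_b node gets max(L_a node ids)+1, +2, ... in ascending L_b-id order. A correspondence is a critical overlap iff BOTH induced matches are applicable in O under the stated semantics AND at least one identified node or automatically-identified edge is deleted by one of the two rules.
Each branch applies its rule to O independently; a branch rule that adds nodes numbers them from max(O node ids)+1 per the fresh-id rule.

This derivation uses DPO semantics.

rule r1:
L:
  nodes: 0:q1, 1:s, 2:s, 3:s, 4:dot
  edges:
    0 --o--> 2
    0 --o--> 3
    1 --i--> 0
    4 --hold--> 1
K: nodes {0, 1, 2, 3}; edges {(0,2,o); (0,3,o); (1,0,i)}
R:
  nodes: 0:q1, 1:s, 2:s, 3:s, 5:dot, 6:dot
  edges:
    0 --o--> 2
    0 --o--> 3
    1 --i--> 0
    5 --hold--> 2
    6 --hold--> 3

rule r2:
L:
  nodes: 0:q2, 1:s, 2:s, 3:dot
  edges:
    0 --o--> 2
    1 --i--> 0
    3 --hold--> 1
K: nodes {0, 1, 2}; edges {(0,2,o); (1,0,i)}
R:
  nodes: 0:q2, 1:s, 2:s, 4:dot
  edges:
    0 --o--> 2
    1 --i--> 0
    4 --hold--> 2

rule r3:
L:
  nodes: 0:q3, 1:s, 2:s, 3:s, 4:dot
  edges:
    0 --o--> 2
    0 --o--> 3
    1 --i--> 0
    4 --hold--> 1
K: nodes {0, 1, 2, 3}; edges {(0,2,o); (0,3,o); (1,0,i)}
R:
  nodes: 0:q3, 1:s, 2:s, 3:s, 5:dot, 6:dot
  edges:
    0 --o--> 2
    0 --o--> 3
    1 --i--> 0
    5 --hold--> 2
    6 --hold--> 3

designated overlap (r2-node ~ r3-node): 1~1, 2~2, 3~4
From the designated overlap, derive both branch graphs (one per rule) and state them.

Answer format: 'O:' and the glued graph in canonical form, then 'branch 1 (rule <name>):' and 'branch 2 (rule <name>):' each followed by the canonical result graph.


O:
nodes: 0:q2, 1:s, 2:s, 3:dot, 4:q3, 5:s
edges: (0,2,o); (1,0,i); (1,4,i); (3,1,hold); (4,2,o); (4,5,o)
branch 1 (rule r2):
nodes: 0:q2, 1:s, 2:s, 4:q3, 5:s, 6:dot
edges: (0,2,o); (1,0,i); (1,4,i); (4,2,o); (4,5,o); (6,2,hold)
branch 2 (rule r3):
nodes: 0:q2, 1:s, 2:s, 4:q3, 5:s, 6:dot, 7:dot
edges: (0,2,o); (1,0,i); (1,4,i); (4,2,o); (4,5,o); (6,2,hold); (7,5,hold)


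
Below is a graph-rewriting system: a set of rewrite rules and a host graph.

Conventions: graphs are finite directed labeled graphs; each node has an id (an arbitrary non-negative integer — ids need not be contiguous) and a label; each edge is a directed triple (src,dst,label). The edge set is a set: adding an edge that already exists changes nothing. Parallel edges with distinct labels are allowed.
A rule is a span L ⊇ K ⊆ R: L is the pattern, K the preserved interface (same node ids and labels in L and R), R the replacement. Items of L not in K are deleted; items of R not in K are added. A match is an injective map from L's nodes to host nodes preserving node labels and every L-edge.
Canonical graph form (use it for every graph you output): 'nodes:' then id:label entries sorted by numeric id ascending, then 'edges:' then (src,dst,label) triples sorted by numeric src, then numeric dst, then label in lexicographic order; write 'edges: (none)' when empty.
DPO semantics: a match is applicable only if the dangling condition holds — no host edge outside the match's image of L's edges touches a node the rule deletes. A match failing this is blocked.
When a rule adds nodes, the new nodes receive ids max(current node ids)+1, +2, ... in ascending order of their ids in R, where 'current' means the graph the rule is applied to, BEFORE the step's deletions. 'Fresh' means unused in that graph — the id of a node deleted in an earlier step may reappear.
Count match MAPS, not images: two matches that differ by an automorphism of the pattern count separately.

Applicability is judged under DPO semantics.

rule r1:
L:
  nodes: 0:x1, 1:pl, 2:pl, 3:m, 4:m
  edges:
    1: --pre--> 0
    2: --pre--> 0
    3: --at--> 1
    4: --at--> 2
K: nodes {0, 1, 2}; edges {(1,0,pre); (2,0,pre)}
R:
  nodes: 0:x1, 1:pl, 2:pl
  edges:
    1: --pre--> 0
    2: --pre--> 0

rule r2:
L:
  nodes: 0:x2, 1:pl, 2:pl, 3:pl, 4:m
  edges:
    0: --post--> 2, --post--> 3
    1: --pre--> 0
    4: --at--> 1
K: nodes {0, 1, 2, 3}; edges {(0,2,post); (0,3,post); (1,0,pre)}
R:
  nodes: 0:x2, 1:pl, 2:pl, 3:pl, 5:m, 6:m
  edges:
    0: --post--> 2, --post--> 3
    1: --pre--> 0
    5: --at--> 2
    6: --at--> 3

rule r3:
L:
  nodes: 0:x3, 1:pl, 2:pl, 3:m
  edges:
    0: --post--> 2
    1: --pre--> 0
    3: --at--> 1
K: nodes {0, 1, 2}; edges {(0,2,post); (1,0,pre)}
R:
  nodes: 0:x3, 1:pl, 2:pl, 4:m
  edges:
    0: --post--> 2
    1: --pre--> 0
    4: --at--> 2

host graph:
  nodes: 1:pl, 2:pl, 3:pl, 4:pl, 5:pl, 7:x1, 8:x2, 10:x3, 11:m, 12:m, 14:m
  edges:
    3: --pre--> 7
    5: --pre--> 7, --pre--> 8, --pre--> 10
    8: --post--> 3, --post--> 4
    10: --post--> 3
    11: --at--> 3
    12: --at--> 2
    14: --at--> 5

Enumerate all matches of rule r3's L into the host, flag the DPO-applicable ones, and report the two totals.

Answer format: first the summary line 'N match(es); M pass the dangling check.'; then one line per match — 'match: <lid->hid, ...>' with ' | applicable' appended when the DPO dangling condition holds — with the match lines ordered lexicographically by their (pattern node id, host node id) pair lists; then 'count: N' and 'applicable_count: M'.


1 match(es); 1 pass the dangling check.
match: 0->10, 1->5, 2->3, 3->14 | applicable
count: 1
applicable_count: 1


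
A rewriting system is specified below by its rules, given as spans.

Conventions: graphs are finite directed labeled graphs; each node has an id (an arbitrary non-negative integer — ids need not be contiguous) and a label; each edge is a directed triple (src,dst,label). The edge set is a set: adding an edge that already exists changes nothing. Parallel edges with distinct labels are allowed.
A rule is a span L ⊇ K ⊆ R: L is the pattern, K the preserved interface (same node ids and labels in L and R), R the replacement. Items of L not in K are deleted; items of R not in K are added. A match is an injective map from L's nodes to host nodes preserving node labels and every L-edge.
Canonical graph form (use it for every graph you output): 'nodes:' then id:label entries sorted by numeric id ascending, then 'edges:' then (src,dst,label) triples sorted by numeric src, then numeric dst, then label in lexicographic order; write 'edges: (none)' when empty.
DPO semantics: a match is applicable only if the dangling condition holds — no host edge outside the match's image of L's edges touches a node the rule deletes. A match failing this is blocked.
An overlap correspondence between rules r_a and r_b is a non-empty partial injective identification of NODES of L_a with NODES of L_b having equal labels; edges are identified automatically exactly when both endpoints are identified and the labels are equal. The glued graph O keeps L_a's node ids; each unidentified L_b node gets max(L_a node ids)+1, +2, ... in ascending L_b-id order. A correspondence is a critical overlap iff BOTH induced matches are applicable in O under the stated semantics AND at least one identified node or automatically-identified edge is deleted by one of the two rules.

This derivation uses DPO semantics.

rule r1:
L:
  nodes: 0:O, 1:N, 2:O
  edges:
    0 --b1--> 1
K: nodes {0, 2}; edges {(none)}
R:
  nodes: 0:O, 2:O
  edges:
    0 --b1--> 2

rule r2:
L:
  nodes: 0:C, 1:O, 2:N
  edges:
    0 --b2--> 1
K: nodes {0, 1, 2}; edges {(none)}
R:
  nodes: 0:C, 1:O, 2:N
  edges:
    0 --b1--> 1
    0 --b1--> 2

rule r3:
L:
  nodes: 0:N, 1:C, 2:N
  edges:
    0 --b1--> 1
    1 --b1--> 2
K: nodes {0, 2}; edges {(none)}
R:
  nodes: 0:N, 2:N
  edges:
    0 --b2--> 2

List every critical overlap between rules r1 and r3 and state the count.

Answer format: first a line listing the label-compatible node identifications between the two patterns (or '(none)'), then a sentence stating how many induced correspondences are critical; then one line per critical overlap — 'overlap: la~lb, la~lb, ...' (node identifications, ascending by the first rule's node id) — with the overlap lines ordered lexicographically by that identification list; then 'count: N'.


label-compatible node identifications between L(r1) and L(r3): 1~0, 1~2
0 of the induced correspondences are critical overlaps of r1 and r3.
count: 0


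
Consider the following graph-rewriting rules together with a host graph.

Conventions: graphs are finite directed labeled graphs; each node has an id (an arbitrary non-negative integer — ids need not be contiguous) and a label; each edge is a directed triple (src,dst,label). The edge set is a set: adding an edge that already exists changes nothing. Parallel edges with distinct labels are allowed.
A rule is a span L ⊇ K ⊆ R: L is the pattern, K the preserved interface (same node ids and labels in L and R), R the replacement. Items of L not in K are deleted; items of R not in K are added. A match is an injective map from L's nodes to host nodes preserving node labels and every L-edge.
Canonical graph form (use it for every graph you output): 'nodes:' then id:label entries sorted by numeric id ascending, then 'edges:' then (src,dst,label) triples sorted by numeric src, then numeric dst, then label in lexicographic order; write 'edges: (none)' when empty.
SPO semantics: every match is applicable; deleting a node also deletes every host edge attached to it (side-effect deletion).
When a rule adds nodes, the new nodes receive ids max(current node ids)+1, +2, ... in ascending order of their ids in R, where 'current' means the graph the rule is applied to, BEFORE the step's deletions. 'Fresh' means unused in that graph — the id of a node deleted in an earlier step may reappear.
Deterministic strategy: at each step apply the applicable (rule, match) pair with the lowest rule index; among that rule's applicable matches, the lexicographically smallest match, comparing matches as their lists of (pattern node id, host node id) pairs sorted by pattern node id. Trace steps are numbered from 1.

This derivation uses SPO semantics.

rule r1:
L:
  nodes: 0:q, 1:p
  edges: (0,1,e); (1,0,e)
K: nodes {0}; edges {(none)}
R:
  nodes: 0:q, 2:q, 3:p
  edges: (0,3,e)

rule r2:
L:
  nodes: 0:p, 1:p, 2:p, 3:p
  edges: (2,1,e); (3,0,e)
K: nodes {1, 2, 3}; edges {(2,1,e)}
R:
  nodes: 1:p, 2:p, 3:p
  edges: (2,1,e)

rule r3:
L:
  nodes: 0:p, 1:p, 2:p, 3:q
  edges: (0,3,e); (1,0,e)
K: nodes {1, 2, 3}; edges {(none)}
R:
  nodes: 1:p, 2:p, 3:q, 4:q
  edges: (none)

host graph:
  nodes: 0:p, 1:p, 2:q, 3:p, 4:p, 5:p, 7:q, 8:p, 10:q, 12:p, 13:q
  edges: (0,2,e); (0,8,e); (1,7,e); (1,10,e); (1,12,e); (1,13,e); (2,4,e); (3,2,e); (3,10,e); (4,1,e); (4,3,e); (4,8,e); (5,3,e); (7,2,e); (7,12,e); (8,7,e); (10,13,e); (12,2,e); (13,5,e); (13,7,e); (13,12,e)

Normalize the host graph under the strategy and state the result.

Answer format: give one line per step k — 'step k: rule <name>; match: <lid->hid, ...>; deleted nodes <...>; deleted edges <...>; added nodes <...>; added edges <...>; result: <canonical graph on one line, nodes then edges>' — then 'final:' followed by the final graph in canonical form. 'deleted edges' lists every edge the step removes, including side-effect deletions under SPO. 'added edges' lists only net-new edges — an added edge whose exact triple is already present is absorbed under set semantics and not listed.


step 1: rule r2; match: 0->1, 1->3, 2->5, 3->4; deleted nodes 1; deleted edges (1,7,e); (1,10,e); (1,12,e); (1,13,e); (4,1,e); added nodes (none); added edges (none); result: nodes: 0:p, 2:q, 3:p, 4:p, 5:p, 7:q, 8:p, 10:q, 12:p, 13:q edges: (0,2,e); (0,8,e); (2,4,e); (3,2,e); (3,10,e); (4,3,e); (4,8,e); (5,3,e); (7,2,e); (7,12,e); (8,7,e); (10,13,e); (12,2,e); (13,5,e); (13,7,e); (13,12,e)
step 2: rule r2; match: 0->3, 1->8, 2->0, 3->4; deleted nodes 3; deleted edges (3,2,e); (3,10,e); (4,3,e); (5,3,e); added nodes (none); added edges (none); result: nodes: 0:p, 2:q, 4:p, 5:p, 7:q, 8:p, 10:q, 12:p, 13:q edges: (0,2,e); (0,8,e); (2,4,e); (4,8,e); (7,2,e); (7,12,e); (8,7,e); (10,13,e); (12,2,e); (13,5,e); (13,7,e); (13,12,e)
step 3: rule r3; match: 0->8, 1->0, 2->4, 3->7; deleted nodes 8; deleted edges (0,8,e); (4,8,e); (8,7,e); added nodes 14; added edges (none); result: nodes: 0:p, 2:q, 4:p, 5:p, 7:q, 10:q, 12:p, 13:q, 14:q edges: (0,2,e); (2,4,e); (7,2,e); (7,12,e); (10,13,e); (12,2,e); (13,5,e); (13,7,e); (13,12,e)
final:
nodes: 0:p, 2:q, 4:p, 5:p, 7:q, 10:q, 12:p, 13:q, 14:q
edges: (0,2,e); (2,4,e); (7,2,e); (7,12,e); (10,13,e); (12,2,e); (13,5,e); (13,7,e); (13,12,e)


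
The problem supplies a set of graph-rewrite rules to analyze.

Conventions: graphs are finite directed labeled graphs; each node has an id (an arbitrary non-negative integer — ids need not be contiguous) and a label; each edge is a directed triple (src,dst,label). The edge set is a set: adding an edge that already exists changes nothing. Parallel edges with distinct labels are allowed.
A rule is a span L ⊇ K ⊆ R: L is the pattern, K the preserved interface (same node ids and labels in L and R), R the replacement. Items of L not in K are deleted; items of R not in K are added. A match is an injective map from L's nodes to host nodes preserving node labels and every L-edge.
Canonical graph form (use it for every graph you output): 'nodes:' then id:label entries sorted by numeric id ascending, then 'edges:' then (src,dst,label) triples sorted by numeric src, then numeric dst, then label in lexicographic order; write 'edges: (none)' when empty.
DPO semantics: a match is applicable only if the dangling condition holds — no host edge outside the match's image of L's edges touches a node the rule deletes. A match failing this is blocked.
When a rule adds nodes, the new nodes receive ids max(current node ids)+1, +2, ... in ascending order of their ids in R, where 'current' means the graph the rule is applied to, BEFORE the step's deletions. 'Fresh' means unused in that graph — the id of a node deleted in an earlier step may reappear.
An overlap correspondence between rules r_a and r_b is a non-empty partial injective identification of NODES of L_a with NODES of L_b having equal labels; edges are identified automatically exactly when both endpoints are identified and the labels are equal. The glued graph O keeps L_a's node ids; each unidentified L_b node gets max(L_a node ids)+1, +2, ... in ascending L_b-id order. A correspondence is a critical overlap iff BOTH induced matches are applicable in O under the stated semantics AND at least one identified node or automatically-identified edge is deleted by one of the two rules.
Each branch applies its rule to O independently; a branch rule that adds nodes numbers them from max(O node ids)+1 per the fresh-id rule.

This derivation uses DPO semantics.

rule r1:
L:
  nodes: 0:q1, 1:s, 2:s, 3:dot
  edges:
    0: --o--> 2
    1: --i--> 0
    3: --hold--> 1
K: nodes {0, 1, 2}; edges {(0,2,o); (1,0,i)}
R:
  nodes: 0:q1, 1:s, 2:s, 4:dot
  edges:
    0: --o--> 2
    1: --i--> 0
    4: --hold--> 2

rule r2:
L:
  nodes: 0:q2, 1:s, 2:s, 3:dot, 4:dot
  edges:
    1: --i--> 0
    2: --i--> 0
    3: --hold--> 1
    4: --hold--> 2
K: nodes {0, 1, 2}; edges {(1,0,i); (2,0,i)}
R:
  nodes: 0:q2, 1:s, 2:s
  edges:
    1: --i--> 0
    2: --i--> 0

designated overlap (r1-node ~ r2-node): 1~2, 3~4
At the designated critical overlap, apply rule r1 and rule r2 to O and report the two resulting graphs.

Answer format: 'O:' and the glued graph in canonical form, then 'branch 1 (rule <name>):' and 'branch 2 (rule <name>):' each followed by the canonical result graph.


O:
nodes: 0:q1, 1:s, 2:s, 3:dot, 4:q2, 5:s, 6:dot
edges: (0,2,o); (1,0,i); (1,4,i); (3,1,hold); (5,4,i); (6,5,hold)
branch 1 (rule r1):
nodes: 0:q1, 1:s, 2:s, 4:q2, 5:s, 6:dot, 7:dot
edges: (0,2,o); (1,0,i); (1,4,i); (5,4,i); (6,5,hold); (7,2,hold)
branch 2 (rule r2):
nodes: 0:q1, 1:s, 2:s, 4:q2, 5:s
edges: (0,2,o); (1,0,i); (1,4,i); (5,4,i)


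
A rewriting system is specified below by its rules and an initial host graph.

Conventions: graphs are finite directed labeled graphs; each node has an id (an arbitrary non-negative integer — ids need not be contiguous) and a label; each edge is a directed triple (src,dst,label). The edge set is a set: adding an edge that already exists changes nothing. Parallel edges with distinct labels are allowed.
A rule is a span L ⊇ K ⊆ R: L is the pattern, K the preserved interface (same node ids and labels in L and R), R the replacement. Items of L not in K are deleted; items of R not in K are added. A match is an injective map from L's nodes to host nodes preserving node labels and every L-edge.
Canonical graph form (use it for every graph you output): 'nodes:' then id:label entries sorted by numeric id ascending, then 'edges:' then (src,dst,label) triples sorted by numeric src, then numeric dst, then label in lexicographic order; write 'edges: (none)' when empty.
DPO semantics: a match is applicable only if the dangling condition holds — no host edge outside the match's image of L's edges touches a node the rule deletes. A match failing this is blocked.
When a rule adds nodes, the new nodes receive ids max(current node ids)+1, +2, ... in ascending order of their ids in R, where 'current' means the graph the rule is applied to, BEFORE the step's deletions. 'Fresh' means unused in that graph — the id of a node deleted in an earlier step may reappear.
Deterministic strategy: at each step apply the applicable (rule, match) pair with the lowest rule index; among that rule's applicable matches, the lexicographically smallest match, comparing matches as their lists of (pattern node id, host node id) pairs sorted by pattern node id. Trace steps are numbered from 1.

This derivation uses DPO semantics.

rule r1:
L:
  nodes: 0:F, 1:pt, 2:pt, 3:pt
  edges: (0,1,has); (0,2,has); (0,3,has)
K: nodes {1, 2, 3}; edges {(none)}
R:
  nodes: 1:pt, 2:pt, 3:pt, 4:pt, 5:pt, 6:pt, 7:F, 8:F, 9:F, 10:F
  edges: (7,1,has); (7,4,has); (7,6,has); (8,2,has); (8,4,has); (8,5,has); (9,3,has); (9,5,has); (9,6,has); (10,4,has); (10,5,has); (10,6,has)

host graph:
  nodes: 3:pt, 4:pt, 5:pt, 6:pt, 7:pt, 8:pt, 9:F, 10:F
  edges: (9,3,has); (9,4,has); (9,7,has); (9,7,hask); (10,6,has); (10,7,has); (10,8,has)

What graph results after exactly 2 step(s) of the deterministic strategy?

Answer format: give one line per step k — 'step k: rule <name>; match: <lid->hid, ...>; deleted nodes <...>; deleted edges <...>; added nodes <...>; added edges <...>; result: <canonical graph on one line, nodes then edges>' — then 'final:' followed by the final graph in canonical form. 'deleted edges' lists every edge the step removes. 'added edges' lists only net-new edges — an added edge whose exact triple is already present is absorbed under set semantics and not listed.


step 1: rule r1; match: 0->10, 1->6, 2->7, 3->8; deleted nodes 10; deleted edges (10,6,has); (10,7,has); (10,8,has); added nodes 11, 12, 13, 14, 15, 16, 17; added edges (14,6,has); (14,11,has); (14,13,has); (15,7,has); (15,11,has); (15,12,has); (16,8,has); (16,12,has); (16,13,has); (17,11,has); (17,12,has); (17,13,has); result: nodes: 3:pt, 4:pt, 5:pt, 6:pt, 7:pt, 8:pt, 9:F, 11:pt, 12:pt, 13:pt, 14:F, 15:F, 16:F, 17:F edges: (9,3,has); (9,4,has); (9,7,has); (9,7,hask); (14,6,has); (14,11,has); (14,13,has); (15,7,has); (15,11,has); (15,12,has); (16,8,has); (16,12,has); (16,13,has); (17,11,has); (17,12,has); (17,13,has)
step 2: rule r1; match: 0->14, 1->6, 2->11, 3->13; deleted nodes 14; deleted edges (14,6,has); (14,11,has); (14,13,has); added nodes 18, 19, 20, 21, 22, 23, 24; added edges (21,6,has); (21,18,has); (21,20,has); (22,11,has); (22,18,has); (22,19,has); (23,13,has); (23,19,has); (23,20,has); (24,18,has); (24,19,has); (24,20,has); result: nodes: 3:pt, 4:pt, 5:pt, 6:pt, 7:pt, 8:pt, 9:F, 11:pt, 12:pt, 13:pt, 15:F, 16:F, 17:F, 18:pt, 19:pt, 20:pt, 21:F, 22:F, 23:F, 24:F edges: (9,3,has); (9,4,has); (9,7,has); (9,7,hask); (15,7,has); (15,11,has); (15,12,has); (16,8,has); (16,12,has); (16,13,has); (17,11,has); (17,12,has); (17,13,has); (21,6,has); (21,18,has); (21,20,has); (22,11,has); (22,18,has); (22,19,has); (23,13,has); (23,19,has); (23,20,has); (24,18,has); (24,19,has); (24,20,has)
final:
nodes: 3:pt, 4:pt, 5:pt, 6:pt, 7:pt, 8:pt, 9:F, 11:pt, 12:pt, 13:pt, 15:F, 16:F, 17:F, 18:pt, 19:pt, 20:pt, 21:F, 22:F, 23:F, 24:F
edges: (9,3,has); (9,4,has); (9,7,has); (9,7,hask); (15,7,has); (15,11,has); (15,12,has); (16,8,has); (16,12,has); (16,13,has); (17,11,has); (17,12,has); (17,13,has); (21,6,has); (21,18,has); (21,20,has); (22,11,has); (22,18,has); (22,19,has); (23,13,has); (23,19,has); (23,20,has); (24,18,has); (24,19,has); (24,20,has)


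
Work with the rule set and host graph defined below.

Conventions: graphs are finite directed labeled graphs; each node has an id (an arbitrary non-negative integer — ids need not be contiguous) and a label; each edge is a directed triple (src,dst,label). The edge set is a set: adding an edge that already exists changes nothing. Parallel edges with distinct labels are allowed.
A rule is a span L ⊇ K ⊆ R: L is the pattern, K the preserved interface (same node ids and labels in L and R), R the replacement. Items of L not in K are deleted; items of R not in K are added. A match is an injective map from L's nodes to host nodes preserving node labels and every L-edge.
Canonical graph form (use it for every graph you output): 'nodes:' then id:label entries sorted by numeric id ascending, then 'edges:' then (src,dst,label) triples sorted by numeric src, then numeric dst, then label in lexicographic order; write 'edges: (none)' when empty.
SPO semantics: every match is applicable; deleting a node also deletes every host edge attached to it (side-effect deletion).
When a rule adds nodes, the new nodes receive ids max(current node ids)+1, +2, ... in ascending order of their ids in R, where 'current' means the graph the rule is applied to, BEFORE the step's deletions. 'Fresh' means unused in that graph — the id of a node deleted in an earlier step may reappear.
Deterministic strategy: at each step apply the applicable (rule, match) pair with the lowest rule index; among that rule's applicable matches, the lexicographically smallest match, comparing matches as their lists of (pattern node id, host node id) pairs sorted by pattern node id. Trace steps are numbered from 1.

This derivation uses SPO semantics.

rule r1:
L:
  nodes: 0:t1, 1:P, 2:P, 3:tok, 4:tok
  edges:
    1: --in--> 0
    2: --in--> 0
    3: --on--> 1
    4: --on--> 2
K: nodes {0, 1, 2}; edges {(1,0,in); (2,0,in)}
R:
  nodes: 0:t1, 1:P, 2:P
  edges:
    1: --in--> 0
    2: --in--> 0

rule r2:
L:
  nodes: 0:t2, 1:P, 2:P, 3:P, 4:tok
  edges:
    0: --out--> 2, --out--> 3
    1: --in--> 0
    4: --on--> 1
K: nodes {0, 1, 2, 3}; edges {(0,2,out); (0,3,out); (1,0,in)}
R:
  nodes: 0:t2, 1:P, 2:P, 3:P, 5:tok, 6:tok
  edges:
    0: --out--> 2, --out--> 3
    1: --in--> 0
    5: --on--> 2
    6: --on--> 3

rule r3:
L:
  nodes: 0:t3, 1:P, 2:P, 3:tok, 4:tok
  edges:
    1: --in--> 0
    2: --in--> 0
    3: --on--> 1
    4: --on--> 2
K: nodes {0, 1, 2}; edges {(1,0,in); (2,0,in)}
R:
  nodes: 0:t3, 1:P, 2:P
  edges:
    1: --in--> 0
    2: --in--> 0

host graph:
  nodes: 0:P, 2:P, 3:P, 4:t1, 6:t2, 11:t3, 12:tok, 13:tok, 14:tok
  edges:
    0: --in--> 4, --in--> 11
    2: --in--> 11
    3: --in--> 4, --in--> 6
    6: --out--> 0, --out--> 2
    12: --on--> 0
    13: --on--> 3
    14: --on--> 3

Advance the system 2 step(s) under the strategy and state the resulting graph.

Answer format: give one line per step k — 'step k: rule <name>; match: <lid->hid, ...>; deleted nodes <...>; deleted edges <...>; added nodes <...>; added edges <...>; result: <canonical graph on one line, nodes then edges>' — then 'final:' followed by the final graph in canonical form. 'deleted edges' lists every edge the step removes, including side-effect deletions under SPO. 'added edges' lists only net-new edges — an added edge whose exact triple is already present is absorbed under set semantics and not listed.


step 1: rule r1; match: 0->4, 1->0, 2->3, 3->12, 4->13; deleted nodes 12, 13; deleted edges (12,0,on); (13,3,on); added nodes (none); added edges (none); result: nodes: 0:P, 2:P, 3:P, 4:t1, 6:t2, 11:t3, 14:tok edges: (0,4,in); (0,11,in); (2,11,in); (3,4,in); (3,6,in); (6,0,out); (6,2,out); (14,3,on)
step 2: rule r2; match: 0->6, 1->3, 2->0, 3->2, 4->14; deleted nodes 14; deleted edges (14,3,on); added nodes 15, 16; added edges (15,0,on); (16,2,on); result: nodes: 0:P, 2:P, 3:P, 4:t1, 6:t2, 11:t3, 15:tok, 16:tok edges: (0,4,in); (0,11,in); (2,11,in); (3,4,in); (3,6,in); (6,0,out); (6,2,out); (15,0,on); (16,2,on)
final:
nodes: 0:P, 2:P, 3:P, 4:t1, 6:t2, 11:t3, 15:tok, 16:tok
edges: (0,4,in); (0,11,in); (2,11,in); (3,4,in); (3,6,in); (6,0,out); (6,2,out); (15,0,on); (16,2,on)


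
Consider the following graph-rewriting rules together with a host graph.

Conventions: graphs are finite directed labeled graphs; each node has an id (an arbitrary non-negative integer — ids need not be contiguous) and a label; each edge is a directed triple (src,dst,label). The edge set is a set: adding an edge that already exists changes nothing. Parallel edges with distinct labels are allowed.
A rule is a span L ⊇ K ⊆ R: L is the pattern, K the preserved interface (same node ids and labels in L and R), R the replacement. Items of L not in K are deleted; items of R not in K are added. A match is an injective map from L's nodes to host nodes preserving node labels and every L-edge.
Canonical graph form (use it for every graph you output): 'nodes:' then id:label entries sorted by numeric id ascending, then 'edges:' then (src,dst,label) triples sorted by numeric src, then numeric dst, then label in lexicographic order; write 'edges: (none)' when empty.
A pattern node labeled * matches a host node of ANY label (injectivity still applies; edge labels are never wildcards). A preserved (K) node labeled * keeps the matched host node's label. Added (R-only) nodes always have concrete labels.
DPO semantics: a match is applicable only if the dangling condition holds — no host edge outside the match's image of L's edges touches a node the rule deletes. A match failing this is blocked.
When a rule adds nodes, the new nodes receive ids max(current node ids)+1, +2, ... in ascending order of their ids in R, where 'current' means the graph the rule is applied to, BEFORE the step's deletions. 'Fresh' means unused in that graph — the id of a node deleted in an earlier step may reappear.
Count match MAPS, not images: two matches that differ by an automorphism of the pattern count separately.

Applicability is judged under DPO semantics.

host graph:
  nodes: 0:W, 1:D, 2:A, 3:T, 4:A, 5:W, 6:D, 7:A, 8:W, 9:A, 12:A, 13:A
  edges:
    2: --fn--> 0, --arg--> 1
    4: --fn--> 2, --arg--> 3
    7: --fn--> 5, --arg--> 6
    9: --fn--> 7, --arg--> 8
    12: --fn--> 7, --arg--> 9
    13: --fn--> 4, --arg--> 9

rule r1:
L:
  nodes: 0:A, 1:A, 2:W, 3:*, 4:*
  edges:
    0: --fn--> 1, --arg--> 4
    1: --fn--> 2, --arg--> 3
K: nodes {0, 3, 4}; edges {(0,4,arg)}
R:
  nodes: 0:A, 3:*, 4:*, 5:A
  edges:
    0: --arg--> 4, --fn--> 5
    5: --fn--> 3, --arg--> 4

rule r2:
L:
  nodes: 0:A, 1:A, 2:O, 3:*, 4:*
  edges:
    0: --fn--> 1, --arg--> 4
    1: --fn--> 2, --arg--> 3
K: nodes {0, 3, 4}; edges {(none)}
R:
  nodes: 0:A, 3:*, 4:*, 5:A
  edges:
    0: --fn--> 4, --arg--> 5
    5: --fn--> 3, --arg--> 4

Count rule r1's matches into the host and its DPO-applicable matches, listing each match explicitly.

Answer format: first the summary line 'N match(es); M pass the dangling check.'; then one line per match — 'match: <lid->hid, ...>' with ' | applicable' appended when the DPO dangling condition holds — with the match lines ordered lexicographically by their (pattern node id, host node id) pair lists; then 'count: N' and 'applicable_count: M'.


3 match(es); 1 pass the dangling check.
match: 0->4, 1->2, 2->0, 3->1, 4->3 | applicable
match: 0->9, 1->7, 2->5, 3->6, 4->8
match: 0->12, 1->7, 2->5, 3->6, 4->9
count: 3
applicable_count: 1


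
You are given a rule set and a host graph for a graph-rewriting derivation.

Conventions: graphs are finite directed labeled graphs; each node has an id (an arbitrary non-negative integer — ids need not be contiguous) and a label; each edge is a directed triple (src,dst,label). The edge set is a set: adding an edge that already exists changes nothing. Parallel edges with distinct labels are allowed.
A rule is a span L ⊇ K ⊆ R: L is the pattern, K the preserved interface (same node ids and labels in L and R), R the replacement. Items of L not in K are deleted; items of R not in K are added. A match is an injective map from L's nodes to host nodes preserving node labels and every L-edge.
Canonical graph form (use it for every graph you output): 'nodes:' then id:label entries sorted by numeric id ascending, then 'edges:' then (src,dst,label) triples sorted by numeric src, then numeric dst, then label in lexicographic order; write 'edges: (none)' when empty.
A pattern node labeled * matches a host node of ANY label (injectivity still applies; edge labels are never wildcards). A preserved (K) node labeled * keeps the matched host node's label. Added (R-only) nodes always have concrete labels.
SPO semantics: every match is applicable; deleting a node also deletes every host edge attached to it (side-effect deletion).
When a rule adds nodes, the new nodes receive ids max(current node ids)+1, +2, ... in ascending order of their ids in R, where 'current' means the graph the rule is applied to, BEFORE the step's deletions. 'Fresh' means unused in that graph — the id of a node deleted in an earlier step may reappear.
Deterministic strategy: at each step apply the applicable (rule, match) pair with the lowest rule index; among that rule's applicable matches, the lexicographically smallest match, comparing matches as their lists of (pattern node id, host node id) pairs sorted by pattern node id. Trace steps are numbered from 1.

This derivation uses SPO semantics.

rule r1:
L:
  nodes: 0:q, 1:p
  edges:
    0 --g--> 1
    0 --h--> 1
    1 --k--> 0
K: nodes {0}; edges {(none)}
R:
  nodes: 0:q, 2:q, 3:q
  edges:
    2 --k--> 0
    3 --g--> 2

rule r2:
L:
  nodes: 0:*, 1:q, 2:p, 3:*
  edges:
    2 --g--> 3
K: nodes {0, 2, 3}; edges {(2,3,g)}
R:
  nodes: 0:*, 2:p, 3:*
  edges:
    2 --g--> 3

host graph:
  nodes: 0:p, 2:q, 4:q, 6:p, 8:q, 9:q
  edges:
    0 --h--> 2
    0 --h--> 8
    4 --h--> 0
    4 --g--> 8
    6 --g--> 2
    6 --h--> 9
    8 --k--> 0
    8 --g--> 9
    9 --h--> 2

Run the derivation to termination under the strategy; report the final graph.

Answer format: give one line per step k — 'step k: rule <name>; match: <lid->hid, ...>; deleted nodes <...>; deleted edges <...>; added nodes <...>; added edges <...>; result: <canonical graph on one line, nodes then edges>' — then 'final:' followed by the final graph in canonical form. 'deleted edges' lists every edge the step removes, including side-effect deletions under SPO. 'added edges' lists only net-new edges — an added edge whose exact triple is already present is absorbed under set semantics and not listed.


step 1: rule r2; match: 0->0, 1->4, 2->6, 3->2; deleted nodes 4; deleted edges (4,0,h); (4,8,g); added nodes (none); added edges (none); result: nodes: 0:p, 2:q, 6:p, 8:q, 9:q edges: (0,2,h); (0,8,h); (6,2,g); (6,9,h); (8,0,k); (8,9,g); (9,2,h)
step 2: rule r2; match: 0->0, 1->8, 2->6, 3->2; deleted nodes 8; deleted edges (0,8,h); (8,0,k); (8,9,g); added nodes (none); added edges (none); result: nodes: 0:p, 2:q, 6:p, 9:q edges: (0,2,h); (6,2,g); (6,9,h); (9,2,h)
step 3: rule r2; match: 0->0, 1->9, 2->6, 3->2; deleted nodes 9; deleted edges (6,9,h); (9,2,h); added nodes (none); added edges (none); result: nodes: 0:p, 2:q, 6:p edges: (0,2,h); (6,2,g)
final:
nodes: 0:p, 2:q, 6:p
edges: (0,2,h); (6,2,g)


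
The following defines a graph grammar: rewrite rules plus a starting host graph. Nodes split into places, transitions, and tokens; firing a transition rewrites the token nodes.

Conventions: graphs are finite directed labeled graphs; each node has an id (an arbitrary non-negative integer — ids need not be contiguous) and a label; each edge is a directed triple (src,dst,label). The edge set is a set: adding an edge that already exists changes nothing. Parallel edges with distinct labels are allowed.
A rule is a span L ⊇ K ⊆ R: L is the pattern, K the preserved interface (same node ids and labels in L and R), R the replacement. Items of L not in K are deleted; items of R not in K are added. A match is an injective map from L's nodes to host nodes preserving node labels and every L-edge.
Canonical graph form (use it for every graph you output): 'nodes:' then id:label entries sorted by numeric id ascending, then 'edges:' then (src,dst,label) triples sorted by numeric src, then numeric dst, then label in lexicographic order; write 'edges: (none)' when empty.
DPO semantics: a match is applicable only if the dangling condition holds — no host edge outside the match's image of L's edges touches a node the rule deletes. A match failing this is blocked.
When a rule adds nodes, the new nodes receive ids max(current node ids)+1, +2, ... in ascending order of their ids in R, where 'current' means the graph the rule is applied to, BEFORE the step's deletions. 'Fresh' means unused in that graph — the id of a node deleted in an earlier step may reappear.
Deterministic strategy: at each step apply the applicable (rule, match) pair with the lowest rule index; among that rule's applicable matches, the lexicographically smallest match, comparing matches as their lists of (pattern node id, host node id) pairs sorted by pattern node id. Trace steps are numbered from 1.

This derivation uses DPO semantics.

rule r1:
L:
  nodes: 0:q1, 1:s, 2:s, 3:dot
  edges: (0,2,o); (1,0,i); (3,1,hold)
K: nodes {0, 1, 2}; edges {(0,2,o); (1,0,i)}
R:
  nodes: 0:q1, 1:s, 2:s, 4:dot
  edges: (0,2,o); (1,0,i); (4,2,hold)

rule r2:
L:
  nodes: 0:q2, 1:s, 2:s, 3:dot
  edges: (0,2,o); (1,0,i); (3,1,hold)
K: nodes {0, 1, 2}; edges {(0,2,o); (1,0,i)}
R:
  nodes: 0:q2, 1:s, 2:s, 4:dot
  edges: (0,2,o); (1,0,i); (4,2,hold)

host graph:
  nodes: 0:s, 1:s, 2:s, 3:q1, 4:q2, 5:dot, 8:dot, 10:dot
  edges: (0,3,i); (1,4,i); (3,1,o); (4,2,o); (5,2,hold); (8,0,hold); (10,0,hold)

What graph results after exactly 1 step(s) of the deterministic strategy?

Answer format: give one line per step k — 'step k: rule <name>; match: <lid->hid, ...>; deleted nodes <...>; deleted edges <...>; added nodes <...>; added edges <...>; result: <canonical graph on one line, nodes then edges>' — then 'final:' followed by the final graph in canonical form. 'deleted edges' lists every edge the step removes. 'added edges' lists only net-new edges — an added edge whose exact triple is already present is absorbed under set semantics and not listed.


step 1: rule r1; match: 0->3, 1->0, 2->1, 3->8; deleted nodes 8; deleted edges (8,0,hold); added nodes 11; added edges (11,1,hold); result: nodes: 0:s, 1:s, 2:s, 3:q1, 4:q2, 5:dot, 10:dot, 11:dot edges: (0,3,i); (1,4,i); (3,1,o); (4,2,o); (5,2,hold); (10,0,hold); (11,1,hold)
final:
nodes: 0:s, 1:s, 2:s, 3:q1, 4:q2, 5:dot, 10:dot, 11:dot
edges: (0,3,i); (1,4,i); (3,1,o); (4,2,o); (5,2,hold); (10,0,hold); (11,1,hold)


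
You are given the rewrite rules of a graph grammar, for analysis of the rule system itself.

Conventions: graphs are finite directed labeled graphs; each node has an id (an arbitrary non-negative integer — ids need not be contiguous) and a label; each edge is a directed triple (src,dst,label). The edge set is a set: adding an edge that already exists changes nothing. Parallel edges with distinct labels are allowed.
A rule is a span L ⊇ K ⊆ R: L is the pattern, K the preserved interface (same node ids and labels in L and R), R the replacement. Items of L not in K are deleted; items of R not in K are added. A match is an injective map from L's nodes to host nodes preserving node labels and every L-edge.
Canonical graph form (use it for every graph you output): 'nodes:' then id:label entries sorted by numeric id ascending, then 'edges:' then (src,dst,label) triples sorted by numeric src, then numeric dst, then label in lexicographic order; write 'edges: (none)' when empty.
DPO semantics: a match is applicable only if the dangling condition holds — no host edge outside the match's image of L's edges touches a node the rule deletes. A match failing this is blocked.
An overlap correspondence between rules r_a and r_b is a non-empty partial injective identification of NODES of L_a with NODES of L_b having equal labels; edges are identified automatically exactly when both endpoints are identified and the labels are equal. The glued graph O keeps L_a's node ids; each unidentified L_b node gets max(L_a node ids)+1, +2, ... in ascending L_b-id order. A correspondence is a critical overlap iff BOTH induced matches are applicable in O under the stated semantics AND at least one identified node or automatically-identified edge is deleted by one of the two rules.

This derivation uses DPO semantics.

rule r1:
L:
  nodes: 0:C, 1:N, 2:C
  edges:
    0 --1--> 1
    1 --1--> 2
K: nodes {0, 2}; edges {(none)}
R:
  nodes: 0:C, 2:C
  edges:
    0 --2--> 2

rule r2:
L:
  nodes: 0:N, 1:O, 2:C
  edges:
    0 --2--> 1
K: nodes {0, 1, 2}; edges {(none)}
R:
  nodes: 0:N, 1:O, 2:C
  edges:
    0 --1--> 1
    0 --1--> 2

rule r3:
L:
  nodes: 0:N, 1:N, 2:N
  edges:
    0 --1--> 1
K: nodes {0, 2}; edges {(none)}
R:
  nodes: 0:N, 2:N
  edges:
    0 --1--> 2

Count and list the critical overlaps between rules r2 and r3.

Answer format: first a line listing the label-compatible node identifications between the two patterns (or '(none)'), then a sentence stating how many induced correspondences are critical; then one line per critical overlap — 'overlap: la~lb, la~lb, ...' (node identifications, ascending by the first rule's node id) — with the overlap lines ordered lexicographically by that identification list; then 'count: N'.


label-compatible node identifications between L(r2) and L(r3): 0~0, 0~1, 0~2
0 of the induced correspondences are critical overlaps of r2 and r3.
count: 0


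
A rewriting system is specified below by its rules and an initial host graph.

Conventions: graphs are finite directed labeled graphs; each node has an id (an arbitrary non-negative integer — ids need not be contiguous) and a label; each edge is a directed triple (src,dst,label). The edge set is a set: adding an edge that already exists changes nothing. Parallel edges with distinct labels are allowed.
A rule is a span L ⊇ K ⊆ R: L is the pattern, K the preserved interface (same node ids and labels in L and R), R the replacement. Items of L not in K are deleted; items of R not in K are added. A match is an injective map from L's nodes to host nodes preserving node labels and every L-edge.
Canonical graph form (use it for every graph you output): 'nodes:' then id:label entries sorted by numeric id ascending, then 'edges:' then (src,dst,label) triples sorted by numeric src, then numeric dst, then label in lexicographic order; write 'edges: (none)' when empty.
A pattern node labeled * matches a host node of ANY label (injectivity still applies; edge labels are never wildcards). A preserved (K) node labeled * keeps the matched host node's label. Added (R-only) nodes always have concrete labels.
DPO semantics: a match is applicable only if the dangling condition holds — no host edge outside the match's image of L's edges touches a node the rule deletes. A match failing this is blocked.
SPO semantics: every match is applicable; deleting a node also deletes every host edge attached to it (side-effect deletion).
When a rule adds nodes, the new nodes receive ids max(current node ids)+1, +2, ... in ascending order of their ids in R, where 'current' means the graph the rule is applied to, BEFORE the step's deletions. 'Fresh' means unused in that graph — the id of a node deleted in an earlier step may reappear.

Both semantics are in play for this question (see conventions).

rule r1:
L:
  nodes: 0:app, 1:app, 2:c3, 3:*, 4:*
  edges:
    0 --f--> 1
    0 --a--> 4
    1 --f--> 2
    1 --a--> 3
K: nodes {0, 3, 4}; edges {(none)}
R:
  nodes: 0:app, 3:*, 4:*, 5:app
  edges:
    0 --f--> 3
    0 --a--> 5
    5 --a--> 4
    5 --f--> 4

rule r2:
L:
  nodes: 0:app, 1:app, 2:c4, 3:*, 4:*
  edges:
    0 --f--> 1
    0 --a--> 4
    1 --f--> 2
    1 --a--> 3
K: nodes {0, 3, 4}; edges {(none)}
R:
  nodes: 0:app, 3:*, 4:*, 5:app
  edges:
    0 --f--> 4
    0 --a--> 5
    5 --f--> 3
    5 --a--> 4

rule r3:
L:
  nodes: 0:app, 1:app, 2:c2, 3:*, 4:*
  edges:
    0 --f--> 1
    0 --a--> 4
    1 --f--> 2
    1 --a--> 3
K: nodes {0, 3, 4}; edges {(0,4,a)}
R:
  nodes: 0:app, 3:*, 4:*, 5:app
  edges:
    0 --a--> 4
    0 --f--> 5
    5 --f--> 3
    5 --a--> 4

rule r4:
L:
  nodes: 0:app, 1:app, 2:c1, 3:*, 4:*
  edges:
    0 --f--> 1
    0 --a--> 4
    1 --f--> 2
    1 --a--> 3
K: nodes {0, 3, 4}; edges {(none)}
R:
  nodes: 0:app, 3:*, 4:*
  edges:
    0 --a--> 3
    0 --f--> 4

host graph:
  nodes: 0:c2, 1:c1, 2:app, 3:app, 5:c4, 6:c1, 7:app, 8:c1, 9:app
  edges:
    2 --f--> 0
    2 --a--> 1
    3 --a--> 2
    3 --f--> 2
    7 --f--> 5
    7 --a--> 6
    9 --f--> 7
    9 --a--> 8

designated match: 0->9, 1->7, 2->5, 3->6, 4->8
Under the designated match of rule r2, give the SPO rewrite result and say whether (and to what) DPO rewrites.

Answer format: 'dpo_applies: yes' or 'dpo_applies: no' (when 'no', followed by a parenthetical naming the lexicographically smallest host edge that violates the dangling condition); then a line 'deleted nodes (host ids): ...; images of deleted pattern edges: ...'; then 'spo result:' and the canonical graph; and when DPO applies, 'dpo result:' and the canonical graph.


dpo_applies: yes
deleted nodes (host ids): 5, 7; images of deleted pattern edges: (7,5,f); (7,6,a); (9,7,f); (9,8,a)
spo result:
nodes: 0:c2, 1:c1, 2:app, 3:app, 6:c1, 8:c1, 9:app, 10:app
edges: (2,0,f); (2,1,a); (3,2,a); (3,2,f); (9,8,f); (9,10,a); (10,6,f); (10,8,a)
dpo result:
nodes: 0:c2, 1:c1, 2:app, 3:app, 6:c1, 8:c1, 9:app, 10:app
edges: (2,0,f); (2,1,a); (3,2,a); (3,2,f); (9,8,f); (9,10,a); (10,6,f); (10,8,a)
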